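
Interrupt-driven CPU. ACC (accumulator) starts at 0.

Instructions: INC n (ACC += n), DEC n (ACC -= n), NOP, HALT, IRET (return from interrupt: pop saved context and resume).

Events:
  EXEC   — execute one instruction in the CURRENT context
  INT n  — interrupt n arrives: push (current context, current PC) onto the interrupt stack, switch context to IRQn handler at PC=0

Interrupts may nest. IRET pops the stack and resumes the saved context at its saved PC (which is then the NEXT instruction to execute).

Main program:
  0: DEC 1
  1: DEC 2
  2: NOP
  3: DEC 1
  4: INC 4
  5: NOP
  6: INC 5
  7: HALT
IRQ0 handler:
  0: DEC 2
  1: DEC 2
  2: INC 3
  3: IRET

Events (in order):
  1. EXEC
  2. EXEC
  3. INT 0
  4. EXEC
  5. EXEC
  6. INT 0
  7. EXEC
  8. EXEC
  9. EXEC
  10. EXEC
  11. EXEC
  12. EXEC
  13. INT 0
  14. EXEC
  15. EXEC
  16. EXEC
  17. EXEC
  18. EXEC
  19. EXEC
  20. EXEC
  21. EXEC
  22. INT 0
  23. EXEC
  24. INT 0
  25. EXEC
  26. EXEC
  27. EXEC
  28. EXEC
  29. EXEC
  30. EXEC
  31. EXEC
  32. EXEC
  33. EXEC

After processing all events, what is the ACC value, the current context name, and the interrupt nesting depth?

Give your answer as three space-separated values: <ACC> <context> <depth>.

Answer: 0 MAIN 0

Derivation:
Event 1 (EXEC): [MAIN] PC=0: DEC 1 -> ACC=-1
Event 2 (EXEC): [MAIN] PC=1: DEC 2 -> ACC=-3
Event 3 (INT 0): INT 0 arrives: push (MAIN, PC=2), enter IRQ0 at PC=0 (depth now 1)
Event 4 (EXEC): [IRQ0] PC=0: DEC 2 -> ACC=-5
Event 5 (EXEC): [IRQ0] PC=1: DEC 2 -> ACC=-7
Event 6 (INT 0): INT 0 arrives: push (IRQ0, PC=2), enter IRQ0 at PC=0 (depth now 2)
Event 7 (EXEC): [IRQ0] PC=0: DEC 2 -> ACC=-9
Event 8 (EXEC): [IRQ0] PC=1: DEC 2 -> ACC=-11
Event 9 (EXEC): [IRQ0] PC=2: INC 3 -> ACC=-8
Event 10 (EXEC): [IRQ0] PC=3: IRET -> resume IRQ0 at PC=2 (depth now 1)
Event 11 (EXEC): [IRQ0] PC=2: INC 3 -> ACC=-5
Event 12 (EXEC): [IRQ0] PC=3: IRET -> resume MAIN at PC=2 (depth now 0)
Event 13 (INT 0): INT 0 arrives: push (MAIN, PC=2), enter IRQ0 at PC=0 (depth now 1)
Event 14 (EXEC): [IRQ0] PC=0: DEC 2 -> ACC=-7
Event 15 (EXEC): [IRQ0] PC=1: DEC 2 -> ACC=-9
Event 16 (EXEC): [IRQ0] PC=2: INC 3 -> ACC=-6
Event 17 (EXEC): [IRQ0] PC=3: IRET -> resume MAIN at PC=2 (depth now 0)
Event 18 (EXEC): [MAIN] PC=2: NOP
Event 19 (EXEC): [MAIN] PC=3: DEC 1 -> ACC=-7
Event 20 (EXEC): [MAIN] PC=4: INC 4 -> ACC=-3
Event 21 (EXEC): [MAIN] PC=5: NOP
Event 22 (INT 0): INT 0 arrives: push (MAIN, PC=6), enter IRQ0 at PC=0 (depth now 1)
Event 23 (EXEC): [IRQ0] PC=0: DEC 2 -> ACC=-5
Event 24 (INT 0): INT 0 arrives: push (IRQ0, PC=1), enter IRQ0 at PC=0 (depth now 2)
Event 25 (EXEC): [IRQ0] PC=0: DEC 2 -> ACC=-7
Event 26 (EXEC): [IRQ0] PC=1: DEC 2 -> ACC=-9
Event 27 (EXEC): [IRQ0] PC=2: INC 3 -> ACC=-6
Event 28 (EXEC): [IRQ0] PC=3: IRET -> resume IRQ0 at PC=1 (depth now 1)
Event 29 (EXEC): [IRQ0] PC=1: DEC 2 -> ACC=-8
Event 30 (EXEC): [IRQ0] PC=2: INC 3 -> ACC=-5
Event 31 (EXEC): [IRQ0] PC=3: IRET -> resume MAIN at PC=6 (depth now 0)
Event 32 (EXEC): [MAIN] PC=6: INC 5 -> ACC=0
Event 33 (EXEC): [MAIN] PC=7: HALT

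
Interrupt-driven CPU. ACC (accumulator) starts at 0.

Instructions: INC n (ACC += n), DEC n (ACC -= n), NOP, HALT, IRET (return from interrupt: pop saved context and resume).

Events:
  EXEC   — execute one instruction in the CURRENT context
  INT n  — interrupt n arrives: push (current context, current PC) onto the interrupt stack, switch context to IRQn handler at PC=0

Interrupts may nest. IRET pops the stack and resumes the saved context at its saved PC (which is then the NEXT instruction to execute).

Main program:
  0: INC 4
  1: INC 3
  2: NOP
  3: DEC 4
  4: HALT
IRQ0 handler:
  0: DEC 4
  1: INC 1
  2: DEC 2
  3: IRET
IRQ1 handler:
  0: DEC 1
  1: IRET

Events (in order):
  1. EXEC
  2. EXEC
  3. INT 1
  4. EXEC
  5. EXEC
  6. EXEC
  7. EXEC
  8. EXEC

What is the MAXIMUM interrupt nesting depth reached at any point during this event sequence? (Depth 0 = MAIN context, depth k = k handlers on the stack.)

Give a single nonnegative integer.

Answer: 1

Derivation:
Event 1 (EXEC): [MAIN] PC=0: INC 4 -> ACC=4 [depth=0]
Event 2 (EXEC): [MAIN] PC=1: INC 3 -> ACC=7 [depth=0]
Event 3 (INT 1): INT 1 arrives: push (MAIN, PC=2), enter IRQ1 at PC=0 (depth now 1) [depth=1]
Event 4 (EXEC): [IRQ1] PC=0: DEC 1 -> ACC=6 [depth=1]
Event 5 (EXEC): [IRQ1] PC=1: IRET -> resume MAIN at PC=2 (depth now 0) [depth=0]
Event 6 (EXEC): [MAIN] PC=2: NOP [depth=0]
Event 7 (EXEC): [MAIN] PC=3: DEC 4 -> ACC=2 [depth=0]
Event 8 (EXEC): [MAIN] PC=4: HALT [depth=0]
Max depth observed: 1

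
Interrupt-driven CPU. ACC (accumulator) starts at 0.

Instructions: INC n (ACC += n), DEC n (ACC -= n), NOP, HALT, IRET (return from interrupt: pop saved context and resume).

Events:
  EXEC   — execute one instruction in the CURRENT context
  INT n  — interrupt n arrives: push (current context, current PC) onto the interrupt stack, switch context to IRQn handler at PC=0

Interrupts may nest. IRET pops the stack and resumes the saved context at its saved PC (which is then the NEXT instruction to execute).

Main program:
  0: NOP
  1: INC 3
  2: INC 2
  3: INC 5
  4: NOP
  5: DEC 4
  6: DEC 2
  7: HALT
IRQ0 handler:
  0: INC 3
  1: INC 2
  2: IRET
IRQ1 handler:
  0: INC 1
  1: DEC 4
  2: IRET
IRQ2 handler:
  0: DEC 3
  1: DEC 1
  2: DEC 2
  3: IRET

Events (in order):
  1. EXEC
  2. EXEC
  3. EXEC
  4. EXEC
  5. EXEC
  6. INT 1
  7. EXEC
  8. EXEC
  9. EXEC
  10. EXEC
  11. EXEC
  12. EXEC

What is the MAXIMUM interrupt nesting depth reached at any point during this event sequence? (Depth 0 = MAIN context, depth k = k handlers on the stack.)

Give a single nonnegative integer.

Event 1 (EXEC): [MAIN] PC=0: NOP [depth=0]
Event 2 (EXEC): [MAIN] PC=1: INC 3 -> ACC=3 [depth=0]
Event 3 (EXEC): [MAIN] PC=2: INC 2 -> ACC=5 [depth=0]
Event 4 (EXEC): [MAIN] PC=3: INC 5 -> ACC=10 [depth=0]
Event 5 (EXEC): [MAIN] PC=4: NOP [depth=0]
Event 6 (INT 1): INT 1 arrives: push (MAIN, PC=5), enter IRQ1 at PC=0 (depth now 1) [depth=1]
Event 7 (EXEC): [IRQ1] PC=0: INC 1 -> ACC=11 [depth=1]
Event 8 (EXEC): [IRQ1] PC=1: DEC 4 -> ACC=7 [depth=1]
Event 9 (EXEC): [IRQ1] PC=2: IRET -> resume MAIN at PC=5 (depth now 0) [depth=0]
Event 10 (EXEC): [MAIN] PC=5: DEC 4 -> ACC=3 [depth=0]
Event 11 (EXEC): [MAIN] PC=6: DEC 2 -> ACC=1 [depth=0]
Event 12 (EXEC): [MAIN] PC=7: HALT [depth=0]
Max depth observed: 1

Answer: 1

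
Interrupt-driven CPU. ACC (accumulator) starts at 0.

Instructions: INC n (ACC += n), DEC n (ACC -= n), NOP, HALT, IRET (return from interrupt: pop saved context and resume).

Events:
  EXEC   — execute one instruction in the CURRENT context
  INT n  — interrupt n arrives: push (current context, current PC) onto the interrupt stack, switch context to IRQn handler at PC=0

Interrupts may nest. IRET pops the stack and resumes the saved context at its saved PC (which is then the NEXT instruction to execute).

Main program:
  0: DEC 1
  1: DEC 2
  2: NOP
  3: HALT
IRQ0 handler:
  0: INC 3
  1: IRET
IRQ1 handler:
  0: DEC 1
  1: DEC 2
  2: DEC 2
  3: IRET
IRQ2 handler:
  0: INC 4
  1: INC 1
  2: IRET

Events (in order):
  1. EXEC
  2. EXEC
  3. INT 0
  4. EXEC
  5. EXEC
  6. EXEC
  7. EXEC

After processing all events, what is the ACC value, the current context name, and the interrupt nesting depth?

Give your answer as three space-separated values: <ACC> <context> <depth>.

Answer: 0 MAIN 0

Derivation:
Event 1 (EXEC): [MAIN] PC=0: DEC 1 -> ACC=-1
Event 2 (EXEC): [MAIN] PC=1: DEC 2 -> ACC=-3
Event 3 (INT 0): INT 0 arrives: push (MAIN, PC=2), enter IRQ0 at PC=0 (depth now 1)
Event 4 (EXEC): [IRQ0] PC=0: INC 3 -> ACC=0
Event 5 (EXEC): [IRQ0] PC=1: IRET -> resume MAIN at PC=2 (depth now 0)
Event 6 (EXEC): [MAIN] PC=2: NOP
Event 7 (EXEC): [MAIN] PC=3: HALT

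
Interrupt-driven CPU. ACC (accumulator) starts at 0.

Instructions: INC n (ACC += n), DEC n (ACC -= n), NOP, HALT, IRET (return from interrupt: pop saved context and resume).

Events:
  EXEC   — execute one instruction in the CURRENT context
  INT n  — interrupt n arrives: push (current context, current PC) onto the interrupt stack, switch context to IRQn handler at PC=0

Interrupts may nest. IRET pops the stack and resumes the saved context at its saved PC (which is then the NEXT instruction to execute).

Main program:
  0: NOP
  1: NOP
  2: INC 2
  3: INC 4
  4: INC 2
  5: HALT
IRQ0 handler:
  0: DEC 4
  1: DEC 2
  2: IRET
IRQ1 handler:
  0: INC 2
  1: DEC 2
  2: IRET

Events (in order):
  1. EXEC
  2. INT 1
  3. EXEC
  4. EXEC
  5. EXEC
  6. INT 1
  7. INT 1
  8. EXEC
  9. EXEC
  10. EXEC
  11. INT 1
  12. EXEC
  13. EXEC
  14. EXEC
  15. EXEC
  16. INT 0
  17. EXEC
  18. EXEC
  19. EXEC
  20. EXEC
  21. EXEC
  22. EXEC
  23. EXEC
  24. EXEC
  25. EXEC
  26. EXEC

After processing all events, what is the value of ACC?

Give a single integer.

Answer: 2

Derivation:
Event 1 (EXEC): [MAIN] PC=0: NOP
Event 2 (INT 1): INT 1 arrives: push (MAIN, PC=1), enter IRQ1 at PC=0 (depth now 1)
Event 3 (EXEC): [IRQ1] PC=0: INC 2 -> ACC=2
Event 4 (EXEC): [IRQ1] PC=1: DEC 2 -> ACC=0
Event 5 (EXEC): [IRQ1] PC=2: IRET -> resume MAIN at PC=1 (depth now 0)
Event 6 (INT 1): INT 1 arrives: push (MAIN, PC=1), enter IRQ1 at PC=0 (depth now 1)
Event 7 (INT 1): INT 1 arrives: push (IRQ1, PC=0), enter IRQ1 at PC=0 (depth now 2)
Event 8 (EXEC): [IRQ1] PC=0: INC 2 -> ACC=2
Event 9 (EXEC): [IRQ1] PC=1: DEC 2 -> ACC=0
Event 10 (EXEC): [IRQ1] PC=2: IRET -> resume IRQ1 at PC=0 (depth now 1)
Event 11 (INT 1): INT 1 arrives: push (IRQ1, PC=0), enter IRQ1 at PC=0 (depth now 2)
Event 12 (EXEC): [IRQ1] PC=0: INC 2 -> ACC=2
Event 13 (EXEC): [IRQ1] PC=1: DEC 2 -> ACC=0
Event 14 (EXEC): [IRQ1] PC=2: IRET -> resume IRQ1 at PC=0 (depth now 1)
Event 15 (EXEC): [IRQ1] PC=0: INC 2 -> ACC=2
Event 16 (INT 0): INT 0 arrives: push (IRQ1, PC=1), enter IRQ0 at PC=0 (depth now 2)
Event 17 (EXEC): [IRQ0] PC=0: DEC 4 -> ACC=-2
Event 18 (EXEC): [IRQ0] PC=1: DEC 2 -> ACC=-4
Event 19 (EXEC): [IRQ0] PC=2: IRET -> resume IRQ1 at PC=1 (depth now 1)
Event 20 (EXEC): [IRQ1] PC=1: DEC 2 -> ACC=-6
Event 21 (EXEC): [IRQ1] PC=2: IRET -> resume MAIN at PC=1 (depth now 0)
Event 22 (EXEC): [MAIN] PC=1: NOP
Event 23 (EXEC): [MAIN] PC=2: INC 2 -> ACC=-4
Event 24 (EXEC): [MAIN] PC=3: INC 4 -> ACC=0
Event 25 (EXEC): [MAIN] PC=4: INC 2 -> ACC=2
Event 26 (EXEC): [MAIN] PC=5: HALT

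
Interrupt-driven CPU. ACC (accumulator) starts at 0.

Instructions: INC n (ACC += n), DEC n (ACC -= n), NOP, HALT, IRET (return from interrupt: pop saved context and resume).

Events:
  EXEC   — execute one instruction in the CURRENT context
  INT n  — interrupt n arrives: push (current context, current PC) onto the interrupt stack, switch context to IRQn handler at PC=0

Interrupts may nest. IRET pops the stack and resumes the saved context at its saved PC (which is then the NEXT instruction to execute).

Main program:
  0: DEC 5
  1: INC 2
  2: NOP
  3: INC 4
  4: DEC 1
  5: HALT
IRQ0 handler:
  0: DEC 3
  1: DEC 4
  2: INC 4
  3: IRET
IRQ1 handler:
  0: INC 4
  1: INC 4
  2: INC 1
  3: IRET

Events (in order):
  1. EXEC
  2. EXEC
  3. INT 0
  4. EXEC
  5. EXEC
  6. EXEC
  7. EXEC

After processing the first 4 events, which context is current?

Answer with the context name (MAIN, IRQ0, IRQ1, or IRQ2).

Answer: IRQ0

Derivation:
Event 1 (EXEC): [MAIN] PC=0: DEC 5 -> ACC=-5
Event 2 (EXEC): [MAIN] PC=1: INC 2 -> ACC=-3
Event 3 (INT 0): INT 0 arrives: push (MAIN, PC=2), enter IRQ0 at PC=0 (depth now 1)
Event 4 (EXEC): [IRQ0] PC=0: DEC 3 -> ACC=-6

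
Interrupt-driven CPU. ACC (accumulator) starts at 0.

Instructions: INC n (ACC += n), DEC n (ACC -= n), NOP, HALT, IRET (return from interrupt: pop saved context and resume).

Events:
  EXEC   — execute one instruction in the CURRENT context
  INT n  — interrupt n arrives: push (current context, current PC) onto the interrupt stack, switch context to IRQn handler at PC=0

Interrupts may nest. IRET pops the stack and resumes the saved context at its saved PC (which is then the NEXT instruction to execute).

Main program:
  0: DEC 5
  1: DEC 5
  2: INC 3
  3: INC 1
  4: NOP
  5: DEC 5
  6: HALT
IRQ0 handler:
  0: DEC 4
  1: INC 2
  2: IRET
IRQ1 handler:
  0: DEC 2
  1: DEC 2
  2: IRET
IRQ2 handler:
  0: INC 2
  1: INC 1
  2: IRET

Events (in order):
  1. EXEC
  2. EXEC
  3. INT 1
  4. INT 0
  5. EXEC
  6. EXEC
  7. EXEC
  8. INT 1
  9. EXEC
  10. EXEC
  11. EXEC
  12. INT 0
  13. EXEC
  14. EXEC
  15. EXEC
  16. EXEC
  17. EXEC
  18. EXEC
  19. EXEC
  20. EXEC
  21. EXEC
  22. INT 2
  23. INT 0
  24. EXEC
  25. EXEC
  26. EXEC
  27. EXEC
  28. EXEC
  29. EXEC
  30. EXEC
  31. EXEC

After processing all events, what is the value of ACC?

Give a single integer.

Answer: -22

Derivation:
Event 1 (EXEC): [MAIN] PC=0: DEC 5 -> ACC=-5
Event 2 (EXEC): [MAIN] PC=1: DEC 5 -> ACC=-10
Event 3 (INT 1): INT 1 arrives: push (MAIN, PC=2), enter IRQ1 at PC=0 (depth now 1)
Event 4 (INT 0): INT 0 arrives: push (IRQ1, PC=0), enter IRQ0 at PC=0 (depth now 2)
Event 5 (EXEC): [IRQ0] PC=0: DEC 4 -> ACC=-14
Event 6 (EXEC): [IRQ0] PC=1: INC 2 -> ACC=-12
Event 7 (EXEC): [IRQ0] PC=2: IRET -> resume IRQ1 at PC=0 (depth now 1)
Event 8 (INT 1): INT 1 arrives: push (IRQ1, PC=0), enter IRQ1 at PC=0 (depth now 2)
Event 9 (EXEC): [IRQ1] PC=0: DEC 2 -> ACC=-14
Event 10 (EXEC): [IRQ1] PC=1: DEC 2 -> ACC=-16
Event 11 (EXEC): [IRQ1] PC=2: IRET -> resume IRQ1 at PC=0 (depth now 1)
Event 12 (INT 0): INT 0 arrives: push (IRQ1, PC=0), enter IRQ0 at PC=0 (depth now 2)
Event 13 (EXEC): [IRQ0] PC=0: DEC 4 -> ACC=-20
Event 14 (EXEC): [IRQ0] PC=1: INC 2 -> ACC=-18
Event 15 (EXEC): [IRQ0] PC=2: IRET -> resume IRQ1 at PC=0 (depth now 1)
Event 16 (EXEC): [IRQ1] PC=0: DEC 2 -> ACC=-20
Event 17 (EXEC): [IRQ1] PC=1: DEC 2 -> ACC=-22
Event 18 (EXEC): [IRQ1] PC=2: IRET -> resume MAIN at PC=2 (depth now 0)
Event 19 (EXEC): [MAIN] PC=2: INC 3 -> ACC=-19
Event 20 (EXEC): [MAIN] PC=3: INC 1 -> ACC=-18
Event 21 (EXEC): [MAIN] PC=4: NOP
Event 22 (INT 2): INT 2 arrives: push (MAIN, PC=5), enter IRQ2 at PC=0 (depth now 1)
Event 23 (INT 0): INT 0 arrives: push (IRQ2, PC=0), enter IRQ0 at PC=0 (depth now 2)
Event 24 (EXEC): [IRQ0] PC=0: DEC 4 -> ACC=-22
Event 25 (EXEC): [IRQ0] PC=1: INC 2 -> ACC=-20
Event 26 (EXEC): [IRQ0] PC=2: IRET -> resume IRQ2 at PC=0 (depth now 1)
Event 27 (EXEC): [IRQ2] PC=0: INC 2 -> ACC=-18
Event 28 (EXEC): [IRQ2] PC=1: INC 1 -> ACC=-17
Event 29 (EXEC): [IRQ2] PC=2: IRET -> resume MAIN at PC=5 (depth now 0)
Event 30 (EXEC): [MAIN] PC=5: DEC 5 -> ACC=-22
Event 31 (EXEC): [MAIN] PC=6: HALT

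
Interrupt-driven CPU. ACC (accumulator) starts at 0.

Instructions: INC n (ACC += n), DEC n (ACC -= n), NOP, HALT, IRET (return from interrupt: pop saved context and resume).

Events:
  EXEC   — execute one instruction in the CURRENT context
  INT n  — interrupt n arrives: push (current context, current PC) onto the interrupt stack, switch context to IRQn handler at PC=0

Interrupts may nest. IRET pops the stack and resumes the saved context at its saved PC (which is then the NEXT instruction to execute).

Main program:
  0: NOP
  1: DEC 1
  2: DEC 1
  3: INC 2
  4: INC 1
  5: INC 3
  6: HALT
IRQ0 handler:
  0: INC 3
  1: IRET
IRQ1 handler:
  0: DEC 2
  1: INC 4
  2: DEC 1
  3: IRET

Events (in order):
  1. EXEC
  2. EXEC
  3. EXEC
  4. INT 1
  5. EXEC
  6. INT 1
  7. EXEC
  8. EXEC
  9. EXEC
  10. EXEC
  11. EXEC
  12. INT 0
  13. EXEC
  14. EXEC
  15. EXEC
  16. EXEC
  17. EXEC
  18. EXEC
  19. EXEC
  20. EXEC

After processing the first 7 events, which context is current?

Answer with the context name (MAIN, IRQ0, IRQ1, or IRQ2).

Answer: IRQ1

Derivation:
Event 1 (EXEC): [MAIN] PC=0: NOP
Event 2 (EXEC): [MAIN] PC=1: DEC 1 -> ACC=-1
Event 3 (EXEC): [MAIN] PC=2: DEC 1 -> ACC=-2
Event 4 (INT 1): INT 1 arrives: push (MAIN, PC=3), enter IRQ1 at PC=0 (depth now 1)
Event 5 (EXEC): [IRQ1] PC=0: DEC 2 -> ACC=-4
Event 6 (INT 1): INT 1 arrives: push (IRQ1, PC=1), enter IRQ1 at PC=0 (depth now 2)
Event 7 (EXEC): [IRQ1] PC=0: DEC 2 -> ACC=-6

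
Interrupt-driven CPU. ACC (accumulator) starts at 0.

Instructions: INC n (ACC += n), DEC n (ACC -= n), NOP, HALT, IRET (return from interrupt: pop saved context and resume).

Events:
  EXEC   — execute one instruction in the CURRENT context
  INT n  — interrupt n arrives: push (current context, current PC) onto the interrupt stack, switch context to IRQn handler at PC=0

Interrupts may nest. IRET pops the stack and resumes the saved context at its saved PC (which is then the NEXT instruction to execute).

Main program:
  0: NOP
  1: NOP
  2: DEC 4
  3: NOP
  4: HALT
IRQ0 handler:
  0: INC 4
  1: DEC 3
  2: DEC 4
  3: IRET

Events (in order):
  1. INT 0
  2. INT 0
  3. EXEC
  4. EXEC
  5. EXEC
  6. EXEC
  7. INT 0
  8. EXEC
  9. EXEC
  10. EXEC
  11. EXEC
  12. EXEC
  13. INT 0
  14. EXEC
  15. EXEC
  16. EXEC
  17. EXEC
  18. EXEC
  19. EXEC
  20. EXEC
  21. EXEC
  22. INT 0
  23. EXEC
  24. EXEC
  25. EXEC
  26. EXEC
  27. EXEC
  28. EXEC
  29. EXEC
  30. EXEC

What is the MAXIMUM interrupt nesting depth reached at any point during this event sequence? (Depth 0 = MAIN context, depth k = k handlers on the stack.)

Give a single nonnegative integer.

Event 1 (INT 0): INT 0 arrives: push (MAIN, PC=0), enter IRQ0 at PC=0 (depth now 1) [depth=1]
Event 2 (INT 0): INT 0 arrives: push (IRQ0, PC=0), enter IRQ0 at PC=0 (depth now 2) [depth=2]
Event 3 (EXEC): [IRQ0] PC=0: INC 4 -> ACC=4 [depth=2]
Event 4 (EXEC): [IRQ0] PC=1: DEC 3 -> ACC=1 [depth=2]
Event 5 (EXEC): [IRQ0] PC=2: DEC 4 -> ACC=-3 [depth=2]
Event 6 (EXEC): [IRQ0] PC=3: IRET -> resume IRQ0 at PC=0 (depth now 1) [depth=1]
Event 7 (INT 0): INT 0 arrives: push (IRQ0, PC=0), enter IRQ0 at PC=0 (depth now 2) [depth=2]
Event 8 (EXEC): [IRQ0] PC=0: INC 4 -> ACC=1 [depth=2]
Event 9 (EXEC): [IRQ0] PC=1: DEC 3 -> ACC=-2 [depth=2]
Event 10 (EXEC): [IRQ0] PC=2: DEC 4 -> ACC=-6 [depth=2]
Event 11 (EXEC): [IRQ0] PC=3: IRET -> resume IRQ0 at PC=0 (depth now 1) [depth=1]
Event 12 (EXEC): [IRQ0] PC=0: INC 4 -> ACC=-2 [depth=1]
Event 13 (INT 0): INT 0 arrives: push (IRQ0, PC=1), enter IRQ0 at PC=0 (depth now 2) [depth=2]
Event 14 (EXEC): [IRQ0] PC=0: INC 4 -> ACC=2 [depth=2]
Event 15 (EXEC): [IRQ0] PC=1: DEC 3 -> ACC=-1 [depth=2]
Event 16 (EXEC): [IRQ0] PC=2: DEC 4 -> ACC=-5 [depth=2]
Event 17 (EXEC): [IRQ0] PC=3: IRET -> resume IRQ0 at PC=1 (depth now 1) [depth=1]
Event 18 (EXEC): [IRQ0] PC=1: DEC 3 -> ACC=-8 [depth=1]
Event 19 (EXEC): [IRQ0] PC=2: DEC 4 -> ACC=-12 [depth=1]
Event 20 (EXEC): [IRQ0] PC=3: IRET -> resume MAIN at PC=0 (depth now 0) [depth=0]
Event 21 (EXEC): [MAIN] PC=0: NOP [depth=0]
Event 22 (INT 0): INT 0 arrives: push (MAIN, PC=1), enter IRQ0 at PC=0 (depth now 1) [depth=1]
Event 23 (EXEC): [IRQ0] PC=0: INC 4 -> ACC=-8 [depth=1]
Event 24 (EXEC): [IRQ0] PC=1: DEC 3 -> ACC=-11 [depth=1]
Event 25 (EXEC): [IRQ0] PC=2: DEC 4 -> ACC=-15 [depth=1]
Event 26 (EXEC): [IRQ0] PC=3: IRET -> resume MAIN at PC=1 (depth now 0) [depth=0]
Event 27 (EXEC): [MAIN] PC=1: NOP [depth=0]
Event 28 (EXEC): [MAIN] PC=2: DEC 4 -> ACC=-19 [depth=0]
Event 29 (EXEC): [MAIN] PC=3: NOP [depth=0]
Event 30 (EXEC): [MAIN] PC=4: HALT [depth=0]
Max depth observed: 2

Answer: 2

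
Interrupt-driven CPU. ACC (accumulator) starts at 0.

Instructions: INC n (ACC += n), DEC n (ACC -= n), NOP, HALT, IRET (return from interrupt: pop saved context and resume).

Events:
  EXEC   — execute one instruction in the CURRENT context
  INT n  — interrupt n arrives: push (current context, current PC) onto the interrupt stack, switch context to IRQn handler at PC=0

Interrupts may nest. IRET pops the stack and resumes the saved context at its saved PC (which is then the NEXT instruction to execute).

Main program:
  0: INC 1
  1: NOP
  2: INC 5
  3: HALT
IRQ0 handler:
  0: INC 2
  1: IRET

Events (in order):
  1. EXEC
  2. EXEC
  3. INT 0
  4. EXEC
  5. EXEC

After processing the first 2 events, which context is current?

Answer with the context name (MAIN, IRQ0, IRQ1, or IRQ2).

Event 1 (EXEC): [MAIN] PC=0: INC 1 -> ACC=1
Event 2 (EXEC): [MAIN] PC=1: NOP

Answer: MAIN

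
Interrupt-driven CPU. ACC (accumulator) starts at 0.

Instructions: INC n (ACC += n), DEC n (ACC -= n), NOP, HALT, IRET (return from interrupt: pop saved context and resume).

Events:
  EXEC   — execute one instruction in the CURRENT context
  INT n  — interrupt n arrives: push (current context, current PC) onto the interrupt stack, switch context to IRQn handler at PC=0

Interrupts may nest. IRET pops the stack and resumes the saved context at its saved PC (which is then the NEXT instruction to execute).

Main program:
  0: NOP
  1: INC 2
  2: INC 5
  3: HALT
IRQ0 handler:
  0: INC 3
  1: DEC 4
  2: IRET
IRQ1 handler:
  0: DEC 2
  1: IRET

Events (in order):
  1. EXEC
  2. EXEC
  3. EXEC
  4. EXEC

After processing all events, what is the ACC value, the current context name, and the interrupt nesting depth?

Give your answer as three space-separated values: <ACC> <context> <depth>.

Event 1 (EXEC): [MAIN] PC=0: NOP
Event 2 (EXEC): [MAIN] PC=1: INC 2 -> ACC=2
Event 3 (EXEC): [MAIN] PC=2: INC 5 -> ACC=7
Event 4 (EXEC): [MAIN] PC=3: HALT

Answer: 7 MAIN 0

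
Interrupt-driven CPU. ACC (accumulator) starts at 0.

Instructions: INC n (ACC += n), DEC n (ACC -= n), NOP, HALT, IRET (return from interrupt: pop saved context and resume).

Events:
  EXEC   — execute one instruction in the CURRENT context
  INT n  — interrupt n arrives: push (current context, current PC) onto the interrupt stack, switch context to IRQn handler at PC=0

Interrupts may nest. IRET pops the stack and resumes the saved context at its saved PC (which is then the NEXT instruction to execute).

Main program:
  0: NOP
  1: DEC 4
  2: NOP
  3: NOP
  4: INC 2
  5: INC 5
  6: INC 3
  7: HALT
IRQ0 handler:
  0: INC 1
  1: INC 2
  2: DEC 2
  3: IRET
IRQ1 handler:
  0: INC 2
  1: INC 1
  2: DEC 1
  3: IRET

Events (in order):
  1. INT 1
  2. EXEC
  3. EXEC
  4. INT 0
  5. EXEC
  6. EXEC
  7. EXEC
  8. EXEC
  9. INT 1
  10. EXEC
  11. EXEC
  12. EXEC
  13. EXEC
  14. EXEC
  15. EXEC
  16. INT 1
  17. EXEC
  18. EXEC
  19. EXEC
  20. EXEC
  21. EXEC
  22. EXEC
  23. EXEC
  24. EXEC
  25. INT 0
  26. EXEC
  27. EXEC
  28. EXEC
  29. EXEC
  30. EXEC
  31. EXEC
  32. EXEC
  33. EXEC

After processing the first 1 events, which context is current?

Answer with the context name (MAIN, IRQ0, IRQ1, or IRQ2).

Answer: IRQ1

Derivation:
Event 1 (INT 1): INT 1 arrives: push (MAIN, PC=0), enter IRQ1 at PC=0 (depth now 1)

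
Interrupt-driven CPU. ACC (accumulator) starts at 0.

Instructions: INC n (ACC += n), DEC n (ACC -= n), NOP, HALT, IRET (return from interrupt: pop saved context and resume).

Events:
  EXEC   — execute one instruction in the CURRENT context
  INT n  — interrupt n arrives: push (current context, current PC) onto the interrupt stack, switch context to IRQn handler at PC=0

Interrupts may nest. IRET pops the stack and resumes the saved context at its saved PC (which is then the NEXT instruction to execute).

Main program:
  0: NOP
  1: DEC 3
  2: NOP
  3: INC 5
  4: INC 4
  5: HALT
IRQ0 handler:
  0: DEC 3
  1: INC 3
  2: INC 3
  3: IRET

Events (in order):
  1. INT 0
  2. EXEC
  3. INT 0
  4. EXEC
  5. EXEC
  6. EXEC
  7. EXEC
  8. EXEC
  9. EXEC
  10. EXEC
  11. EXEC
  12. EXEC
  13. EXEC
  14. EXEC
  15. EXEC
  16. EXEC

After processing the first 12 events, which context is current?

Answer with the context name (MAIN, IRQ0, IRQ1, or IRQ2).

Event 1 (INT 0): INT 0 arrives: push (MAIN, PC=0), enter IRQ0 at PC=0 (depth now 1)
Event 2 (EXEC): [IRQ0] PC=0: DEC 3 -> ACC=-3
Event 3 (INT 0): INT 0 arrives: push (IRQ0, PC=1), enter IRQ0 at PC=0 (depth now 2)
Event 4 (EXEC): [IRQ0] PC=0: DEC 3 -> ACC=-6
Event 5 (EXEC): [IRQ0] PC=1: INC 3 -> ACC=-3
Event 6 (EXEC): [IRQ0] PC=2: INC 3 -> ACC=0
Event 7 (EXEC): [IRQ0] PC=3: IRET -> resume IRQ0 at PC=1 (depth now 1)
Event 8 (EXEC): [IRQ0] PC=1: INC 3 -> ACC=3
Event 9 (EXEC): [IRQ0] PC=2: INC 3 -> ACC=6
Event 10 (EXEC): [IRQ0] PC=3: IRET -> resume MAIN at PC=0 (depth now 0)
Event 11 (EXEC): [MAIN] PC=0: NOP
Event 12 (EXEC): [MAIN] PC=1: DEC 3 -> ACC=3

Answer: MAIN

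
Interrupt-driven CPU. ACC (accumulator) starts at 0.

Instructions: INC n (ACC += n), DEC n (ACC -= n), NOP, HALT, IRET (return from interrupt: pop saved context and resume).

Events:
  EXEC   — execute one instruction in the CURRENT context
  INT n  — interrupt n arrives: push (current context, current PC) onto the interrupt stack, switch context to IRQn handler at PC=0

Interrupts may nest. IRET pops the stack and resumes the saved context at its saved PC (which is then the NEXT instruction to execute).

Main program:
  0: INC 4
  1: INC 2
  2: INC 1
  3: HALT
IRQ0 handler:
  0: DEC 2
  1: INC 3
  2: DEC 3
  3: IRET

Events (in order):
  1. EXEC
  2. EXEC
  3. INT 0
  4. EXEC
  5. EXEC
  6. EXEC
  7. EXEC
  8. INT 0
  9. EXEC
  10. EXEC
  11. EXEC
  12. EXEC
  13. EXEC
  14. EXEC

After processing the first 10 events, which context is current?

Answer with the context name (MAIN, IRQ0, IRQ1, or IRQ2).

Answer: IRQ0

Derivation:
Event 1 (EXEC): [MAIN] PC=0: INC 4 -> ACC=4
Event 2 (EXEC): [MAIN] PC=1: INC 2 -> ACC=6
Event 3 (INT 0): INT 0 arrives: push (MAIN, PC=2), enter IRQ0 at PC=0 (depth now 1)
Event 4 (EXEC): [IRQ0] PC=0: DEC 2 -> ACC=4
Event 5 (EXEC): [IRQ0] PC=1: INC 3 -> ACC=7
Event 6 (EXEC): [IRQ0] PC=2: DEC 3 -> ACC=4
Event 7 (EXEC): [IRQ0] PC=3: IRET -> resume MAIN at PC=2 (depth now 0)
Event 8 (INT 0): INT 0 arrives: push (MAIN, PC=2), enter IRQ0 at PC=0 (depth now 1)
Event 9 (EXEC): [IRQ0] PC=0: DEC 2 -> ACC=2
Event 10 (EXEC): [IRQ0] PC=1: INC 3 -> ACC=5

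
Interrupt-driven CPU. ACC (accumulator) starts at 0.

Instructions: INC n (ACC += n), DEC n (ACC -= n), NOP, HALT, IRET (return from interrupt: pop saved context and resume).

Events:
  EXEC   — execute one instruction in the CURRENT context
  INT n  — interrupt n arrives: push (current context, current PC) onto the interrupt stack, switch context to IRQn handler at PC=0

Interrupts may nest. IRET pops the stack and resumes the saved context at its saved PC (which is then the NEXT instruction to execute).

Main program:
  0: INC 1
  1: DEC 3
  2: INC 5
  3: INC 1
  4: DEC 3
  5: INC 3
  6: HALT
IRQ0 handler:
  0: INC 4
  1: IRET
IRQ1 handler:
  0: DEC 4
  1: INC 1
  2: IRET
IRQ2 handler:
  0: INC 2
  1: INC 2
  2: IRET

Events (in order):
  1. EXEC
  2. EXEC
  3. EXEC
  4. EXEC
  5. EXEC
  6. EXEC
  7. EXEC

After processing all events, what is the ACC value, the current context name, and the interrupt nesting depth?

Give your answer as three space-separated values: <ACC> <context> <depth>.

Answer: 4 MAIN 0

Derivation:
Event 1 (EXEC): [MAIN] PC=0: INC 1 -> ACC=1
Event 2 (EXEC): [MAIN] PC=1: DEC 3 -> ACC=-2
Event 3 (EXEC): [MAIN] PC=2: INC 5 -> ACC=3
Event 4 (EXEC): [MAIN] PC=3: INC 1 -> ACC=4
Event 5 (EXEC): [MAIN] PC=4: DEC 3 -> ACC=1
Event 6 (EXEC): [MAIN] PC=5: INC 3 -> ACC=4
Event 7 (EXEC): [MAIN] PC=6: HALT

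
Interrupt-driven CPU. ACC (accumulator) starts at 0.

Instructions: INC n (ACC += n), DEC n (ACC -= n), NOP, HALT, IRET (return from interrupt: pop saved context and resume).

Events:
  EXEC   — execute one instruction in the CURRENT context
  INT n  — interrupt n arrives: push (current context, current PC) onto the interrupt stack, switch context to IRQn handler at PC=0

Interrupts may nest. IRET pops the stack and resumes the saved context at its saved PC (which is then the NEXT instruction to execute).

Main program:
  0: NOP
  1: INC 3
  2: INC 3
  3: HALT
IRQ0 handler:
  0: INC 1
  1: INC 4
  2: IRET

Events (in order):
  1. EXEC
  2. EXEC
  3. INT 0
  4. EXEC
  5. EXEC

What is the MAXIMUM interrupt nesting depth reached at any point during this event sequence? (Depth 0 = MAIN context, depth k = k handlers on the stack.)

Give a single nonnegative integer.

Event 1 (EXEC): [MAIN] PC=0: NOP [depth=0]
Event 2 (EXEC): [MAIN] PC=1: INC 3 -> ACC=3 [depth=0]
Event 3 (INT 0): INT 0 arrives: push (MAIN, PC=2), enter IRQ0 at PC=0 (depth now 1) [depth=1]
Event 4 (EXEC): [IRQ0] PC=0: INC 1 -> ACC=4 [depth=1]
Event 5 (EXEC): [IRQ0] PC=1: INC 4 -> ACC=8 [depth=1]
Max depth observed: 1

Answer: 1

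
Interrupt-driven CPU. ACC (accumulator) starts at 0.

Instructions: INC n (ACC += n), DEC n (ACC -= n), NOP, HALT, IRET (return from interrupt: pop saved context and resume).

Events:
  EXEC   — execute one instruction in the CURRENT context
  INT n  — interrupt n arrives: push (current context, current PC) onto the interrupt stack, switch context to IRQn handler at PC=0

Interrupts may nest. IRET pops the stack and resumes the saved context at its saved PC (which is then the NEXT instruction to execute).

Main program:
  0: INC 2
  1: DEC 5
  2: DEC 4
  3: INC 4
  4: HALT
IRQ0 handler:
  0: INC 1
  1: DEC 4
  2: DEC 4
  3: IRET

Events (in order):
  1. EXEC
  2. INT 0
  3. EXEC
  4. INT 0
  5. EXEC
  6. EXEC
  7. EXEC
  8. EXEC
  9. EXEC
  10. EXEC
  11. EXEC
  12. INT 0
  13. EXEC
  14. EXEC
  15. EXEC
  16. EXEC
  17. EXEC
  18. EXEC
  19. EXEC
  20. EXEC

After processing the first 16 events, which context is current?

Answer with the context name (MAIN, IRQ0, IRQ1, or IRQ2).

Event 1 (EXEC): [MAIN] PC=0: INC 2 -> ACC=2
Event 2 (INT 0): INT 0 arrives: push (MAIN, PC=1), enter IRQ0 at PC=0 (depth now 1)
Event 3 (EXEC): [IRQ0] PC=0: INC 1 -> ACC=3
Event 4 (INT 0): INT 0 arrives: push (IRQ0, PC=1), enter IRQ0 at PC=0 (depth now 2)
Event 5 (EXEC): [IRQ0] PC=0: INC 1 -> ACC=4
Event 6 (EXEC): [IRQ0] PC=1: DEC 4 -> ACC=0
Event 7 (EXEC): [IRQ0] PC=2: DEC 4 -> ACC=-4
Event 8 (EXEC): [IRQ0] PC=3: IRET -> resume IRQ0 at PC=1 (depth now 1)
Event 9 (EXEC): [IRQ0] PC=1: DEC 4 -> ACC=-8
Event 10 (EXEC): [IRQ0] PC=2: DEC 4 -> ACC=-12
Event 11 (EXEC): [IRQ0] PC=3: IRET -> resume MAIN at PC=1 (depth now 0)
Event 12 (INT 0): INT 0 arrives: push (MAIN, PC=1), enter IRQ0 at PC=0 (depth now 1)
Event 13 (EXEC): [IRQ0] PC=0: INC 1 -> ACC=-11
Event 14 (EXEC): [IRQ0] PC=1: DEC 4 -> ACC=-15
Event 15 (EXEC): [IRQ0] PC=2: DEC 4 -> ACC=-19
Event 16 (EXEC): [IRQ0] PC=3: IRET -> resume MAIN at PC=1 (depth now 0)

Answer: MAIN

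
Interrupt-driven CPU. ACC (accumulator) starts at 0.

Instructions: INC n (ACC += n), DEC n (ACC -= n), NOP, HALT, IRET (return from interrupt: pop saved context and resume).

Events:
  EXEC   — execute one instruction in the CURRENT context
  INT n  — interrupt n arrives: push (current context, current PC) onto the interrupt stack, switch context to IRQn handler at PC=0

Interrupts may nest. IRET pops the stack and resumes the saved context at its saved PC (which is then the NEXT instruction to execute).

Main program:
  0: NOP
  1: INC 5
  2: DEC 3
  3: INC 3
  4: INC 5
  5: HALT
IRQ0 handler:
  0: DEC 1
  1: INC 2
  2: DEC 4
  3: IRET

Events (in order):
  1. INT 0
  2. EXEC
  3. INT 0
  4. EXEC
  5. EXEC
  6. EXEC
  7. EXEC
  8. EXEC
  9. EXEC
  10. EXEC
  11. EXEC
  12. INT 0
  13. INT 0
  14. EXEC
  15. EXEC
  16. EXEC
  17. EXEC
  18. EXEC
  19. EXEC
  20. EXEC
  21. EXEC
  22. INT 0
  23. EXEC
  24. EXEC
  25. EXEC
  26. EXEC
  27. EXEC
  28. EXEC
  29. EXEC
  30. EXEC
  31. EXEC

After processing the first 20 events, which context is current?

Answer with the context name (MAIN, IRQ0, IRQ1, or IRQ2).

Answer: IRQ0

Derivation:
Event 1 (INT 0): INT 0 arrives: push (MAIN, PC=0), enter IRQ0 at PC=0 (depth now 1)
Event 2 (EXEC): [IRQ0] PC=0: DEC 1 -> ACC=-1
Event 3 (INT 0): INT 0 arrives: push (IRQ0, PC=1), enter IRQ0 at PC=0 (depth now 2)
Event 4 (EXEC): [IRQ0] PC=0: DEC 1 -> ACC=-2
Event 5 (EXEC): [IRQ0] PC=1: INC 2 -> ACC=0
Event 6 (EXEC): [IRQ0] PC=2: DEC 4 -> ACC=-4
Event 7 (EXEC): [IRQ0] PC=3: IRET -> resume IRQ0 at PC=1 (depth now 1)
Event 8 (EXEC): [IRQ0] PC=1: INC 2 -> ACC=-2
Event 9 (EXEC): [IRQ0] PC=2: DEC 4 -> ACC=-6
Event 10 (EXEC): [IRQ0] PC=3: IRET -> resume MAIN at PC=0 (depth now 0)
Event 11 (EXEC): [MAIN] PC=0: NOP
Event 12 (INT 0): INT 0 arrives: push (MAIN, PC=1), enter IRQ0 at PC=0 (depth now 1)
Event 13 (INT 0): INT 0 arrives: push (IRQ0, PC=0), enter IRQ0 at PC=0 (depth now 2)
Event 14 (EXEC): [IRQ0] PC=0: DEC 1 -> ACC=-7
Event 15 (EXEC): [IRQ0] PC=1: INC 2 -> ACC=-5
Event 16 (EXEC): [IRQ0] PC=2: DEC 4 -> ACC=-9
Event 17 (EXEC): [IRQ0] PC=3: IRET -> resume IRQ0 at PC=0 (depth now 1)
Event 18 (EXEC): [IRQ0] PC=0: DEC 1 -> ACC=-10
Event 19 (EXEC): [IRQ0] PC=1: INC 2 -> ACC=-8
Event 20 (EXEC): [IRQ0] PC=2: DEC 4 -> ACC=-12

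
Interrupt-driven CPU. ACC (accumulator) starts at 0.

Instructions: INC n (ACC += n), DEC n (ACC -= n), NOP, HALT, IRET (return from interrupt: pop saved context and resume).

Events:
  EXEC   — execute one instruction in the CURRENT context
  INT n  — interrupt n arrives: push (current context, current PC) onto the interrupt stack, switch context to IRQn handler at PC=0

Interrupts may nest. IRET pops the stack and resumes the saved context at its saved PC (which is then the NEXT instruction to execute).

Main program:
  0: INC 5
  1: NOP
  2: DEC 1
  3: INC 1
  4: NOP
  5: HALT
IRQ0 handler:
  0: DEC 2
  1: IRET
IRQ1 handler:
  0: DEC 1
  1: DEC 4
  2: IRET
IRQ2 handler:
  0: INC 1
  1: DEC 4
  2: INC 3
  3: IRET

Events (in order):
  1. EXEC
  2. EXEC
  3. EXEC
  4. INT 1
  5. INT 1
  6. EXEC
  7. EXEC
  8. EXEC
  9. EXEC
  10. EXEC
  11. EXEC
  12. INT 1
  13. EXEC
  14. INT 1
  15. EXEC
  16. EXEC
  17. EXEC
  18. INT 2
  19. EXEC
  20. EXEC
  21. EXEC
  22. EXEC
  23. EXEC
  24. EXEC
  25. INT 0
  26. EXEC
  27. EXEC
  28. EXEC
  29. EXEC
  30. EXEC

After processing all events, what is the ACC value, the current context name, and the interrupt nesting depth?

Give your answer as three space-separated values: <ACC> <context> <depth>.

Answer: -17 MAIN 0

Derivation:
Event 1 (EXEC): [MAIN] PC=0: INC 5 -> ACC=5
Event 2 (EXEC): [MAIN] PC=1: NOP
Event 3 (EXEC): [MAIN] PC=2: DEC 1 -> ACC=4
Event 4 (INT 1): INT 1 arrives: push (MAIN, PC=3), enter IRQ1 at PC=0 (depth now 1)
Event 5 (INT 1): INT 1 arrives: push (IRQ1, PC=0), enter IRQ1 at PC=0 (depth now 2)
Event 6 (EXEC): [IRQ1] PC=0: DEC 1 -> ACC=3
Event 7 (EXEC): [IRQ1] PC=1: DEC 4 -> ACC=-1
Event 8 (EXEC): [IRQ1] PC=2: IRET -> resume IRQ1 at PC=0 (depth now 1)
Event 9 (EXEC): [IRQ1] PC=0: DEC 1 -> ACC=-2
Event 10 (EXEC): [IRQ1] PC=1: DEC 4 -> ACC=-6
Event 11 (EXEC): [IRQ1] PC=2: IRET -> resume MAIN at PC=3 (depth now 0)
Event 12 (INT 1): INT 1 arrives: push (MAIN, PC=3), enter IRQ1 at PC=0 (depth now 1)
Event 13 (EXEC): [IRQ1] PC=0: DEC 1 -> ACC=-7
Event 14 (INT 1): INT 1 arrives: push (IRQ1, PC=1), enter IRQ1 at PC=0 (depth now 2)
Event 15 (EXEC): [IRQ1] PC=0: DEC 1 -> ACC=-8
Event 16 (EXEC): [IRQ1] PC=1: DEC 4 -> ACC=-12
Event 17 (EXEC): [IRQ1] PC=2: IRET -> resume IRQ1 at PC=1 (depth now 1)
Event 18 (INT 2): INT 2 arrives: push (IRQ1, PC=1), enter IRQ2 at PC=0 (depth now 2)
Event 19 (EXEC): [IRQ2] PC=0: INC 1 -> ACC=-11
Event 20 (EXEC): [IRQ2] PC=1: DEC 4 -> ACC=-15
Event 21 (EXEC): [IRQ2] PC=2: INC 3 -> ACC=-12
Event 22 (EXEC): [IRQ2] PC=3: IRET -> resume IRQ1 at PC=1 (depth now 1)
Event 23 (EXEC): [IRQ1] PC=1: DEC 4 -> ACC=-16
Event 24 (EXEC): [IRQ1] PC=2: IRET -> resume MAIN at PC=3 (depth now 0)
Event 25 (INT 0): INT 0 arrives: push (MAIN, PC=3), enter IRQ0 at PC=0 (depth now 1)
Event 26 (EXEC): [IRQ0] PC=0: DEC 2 -> ACC=-18
Event 27 (EXEC): [IRQ0] PC=1: IRET -> resume MAIN at PC=3 (depth now 0)
Event 28 (EXEC): [MAIN] PC=3: INC 1 -> ACC=-17
Event 29 (EXEC): [MAIN] PC=4: NOP
Event 30 (EXEC): [MAIN] PC=5: HALT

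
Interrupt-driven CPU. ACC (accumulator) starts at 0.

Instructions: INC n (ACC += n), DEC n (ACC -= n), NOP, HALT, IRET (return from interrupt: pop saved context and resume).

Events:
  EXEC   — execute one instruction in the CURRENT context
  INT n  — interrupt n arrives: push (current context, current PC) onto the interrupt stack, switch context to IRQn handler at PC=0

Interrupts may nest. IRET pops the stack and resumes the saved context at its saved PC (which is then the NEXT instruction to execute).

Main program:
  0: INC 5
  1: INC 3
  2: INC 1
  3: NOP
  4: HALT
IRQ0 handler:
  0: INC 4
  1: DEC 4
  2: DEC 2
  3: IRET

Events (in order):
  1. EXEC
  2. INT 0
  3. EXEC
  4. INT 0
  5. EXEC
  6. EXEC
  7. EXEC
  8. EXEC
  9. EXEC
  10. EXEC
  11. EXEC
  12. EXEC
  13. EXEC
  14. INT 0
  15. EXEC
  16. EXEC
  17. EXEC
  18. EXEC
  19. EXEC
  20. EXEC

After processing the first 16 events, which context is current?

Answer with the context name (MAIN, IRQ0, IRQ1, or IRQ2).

Event 1 (EXEC): [MAIN] PC=0: INC 5 -> ACC=5
Event 2 (INT 0): INT 0 arrives: push (MAIN, PC=1), enter IRQ0 at PC=0 (depth now 1)
Event 3 (EXEC): [IRQ0] PC=0: INC 4 -> ACC=9
Event 4 (INT 0): INT 0 arrives: push (IRQ0, PC=1), enter IRQ0 at PC=0 (depth now 2)
Event 5 (EXEC): [IRQ0] PC=0: INC 4 -> ACC=13
Event 6 (EXEC): [IRQ0] PC=1: DEC 4 -> ACC=9
Event 7 (EXEC): [IRQ0] PC=2: DEC 2 -> ACC=7
Event 8 (EXEC): [IRQ0] PC=3: IRET -> resume IRQ0 at PC=1 (depth now 1)
Event 9 (EXEC): [IRQ0] PC=1: DEC 4 -> ACC=3
Event 10 (EXEC): [IRQ0] PC=2: DEC 2 -> ACC=1
Event 11 (EXEC): [IRQ0] PC=3: IRET -> resume MAIN at PC=1 (depth now 0)
Event 12 (EXEC): [MAIN] PC=1: INC 3 -> ACC=4
Event 13 (EXEC): [MAIN] PC=2: INC 1 -> ACC=5
Event 14 (INT 0): INT 0 arrives: push (MAIN, PC=3), enter IRQ0 at PC=0 (depth now 1)
Event 15 (EXEC): [IRQ0] PC=0: INC 4 -> ACC=9
Event 16 (EXEC): [IRQ0] PC=1: DEC 4 -> ACC=5

Answer: IRQ0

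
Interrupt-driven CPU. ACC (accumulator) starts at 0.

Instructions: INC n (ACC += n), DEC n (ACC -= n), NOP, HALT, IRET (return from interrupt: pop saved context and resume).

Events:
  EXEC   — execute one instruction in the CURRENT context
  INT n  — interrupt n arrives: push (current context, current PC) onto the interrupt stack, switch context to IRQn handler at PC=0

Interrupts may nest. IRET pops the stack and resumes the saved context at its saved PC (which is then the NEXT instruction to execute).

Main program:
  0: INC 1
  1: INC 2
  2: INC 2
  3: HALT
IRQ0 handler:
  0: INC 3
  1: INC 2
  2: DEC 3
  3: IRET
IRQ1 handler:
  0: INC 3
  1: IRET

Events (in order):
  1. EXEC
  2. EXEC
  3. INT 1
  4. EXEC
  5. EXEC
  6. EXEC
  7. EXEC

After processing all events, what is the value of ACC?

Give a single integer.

Event 1 (EXEC): [MAIN] PC=0: INC 1 -> ACC=1
Event 2 (EXEC): [MAIN] PC=1: INC 2 -> ACC=3
Event 3 (INT 1): INT 1 arrives: push (MAIN, PC=2), enter IRQ1 at PC=0 (depth now 1)
Event 4 (EXEC): [IRQ1] PC=0: INC 3 -> ACC=6
Event 5 (EXEC): [IRQ1] PC=1: IRET -> resume MAIN at PC=2 (depth now 0)
Event 6 (EXEC): [MAIN] PC=2: INC 2 -> ACC=8
Event 7 (EXEC): [MAIN] PC=3: HALT

Answer: 8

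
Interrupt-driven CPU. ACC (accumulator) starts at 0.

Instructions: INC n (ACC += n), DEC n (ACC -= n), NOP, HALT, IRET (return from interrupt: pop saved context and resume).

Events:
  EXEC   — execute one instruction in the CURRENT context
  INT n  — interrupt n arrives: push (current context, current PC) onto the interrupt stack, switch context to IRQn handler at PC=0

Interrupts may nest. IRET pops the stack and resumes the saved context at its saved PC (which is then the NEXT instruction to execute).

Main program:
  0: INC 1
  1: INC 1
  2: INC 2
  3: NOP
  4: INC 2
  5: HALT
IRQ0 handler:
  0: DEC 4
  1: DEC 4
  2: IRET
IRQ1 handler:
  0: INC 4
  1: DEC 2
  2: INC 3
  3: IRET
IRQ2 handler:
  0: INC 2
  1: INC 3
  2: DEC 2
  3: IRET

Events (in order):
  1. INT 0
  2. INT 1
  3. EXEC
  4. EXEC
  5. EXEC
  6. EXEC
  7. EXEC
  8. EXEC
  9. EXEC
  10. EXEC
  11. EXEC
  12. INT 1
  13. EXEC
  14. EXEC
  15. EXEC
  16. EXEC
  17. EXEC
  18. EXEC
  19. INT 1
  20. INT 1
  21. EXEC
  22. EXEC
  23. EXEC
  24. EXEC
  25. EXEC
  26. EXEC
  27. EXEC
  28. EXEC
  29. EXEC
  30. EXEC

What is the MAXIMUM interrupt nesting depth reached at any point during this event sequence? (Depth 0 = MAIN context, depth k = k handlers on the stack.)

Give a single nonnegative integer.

Event 1 (INT 0): INT 0 arrives: push (MAIN, PC=0), enter IRQ0 at PC=0 (depth now 1) [depth=1]
Event 2 (INT 1): INT 1 arrives: push (IRQ0, PC=0), enter IRQ1 at PC=0 (depth now 2) [depth=2]
Event 3 (EXEC): [IRQ1] PC=0: INC 4 -> ACC=4 [depth=2]
Event 4 (EXEC): [IRQ1] PC=1: DEC 2 -> ACC=2 [depth=2]
Event 5 (EXEC): [IRQ1] PC=2: INC 3 -> ACC=5 [depth=2]
Event 6 (EXEC): [IRQ1] PC=3: IRET -> resume IRQ0 at PC=0 (depth now 1) [depth=1]
Event 7 (EXEC): [IRQ0] PC=0: DEC 4 -> ACC=1 [depth=1]
Event 8 (EXEC): [IRQ0] PC=1: DEC 4 -> ACC=-3 [depth=1]
Event 9 (EXEC): [IRQ0] PC=2: IRET -> resume MAIN at PC=0 (depth now 0) [depth=0]
Event 10 (EXEC): [MAIN] PC=0: INC 1 -> ACC=-2 [depth=0]
Event 11 (EXEC): [MAIN] PC=1: INC 1 -> ACC=-1 [depth=0]
Event 12 (INT 1): INT 1 arrives: push (MAIN, PC=2), enter IRQ1 at PC=0 (depth now 1) [depth=1]
Event 13 (EXEC): [IRQ1] PC=0: INC 4 -> ACC=3 [depth=1]
Event 14 (EXEC): [IRQ1] PC=1: DEC 2 -> ACC=1 [depth=1]
Event 15 (EXEC): [IRQ1] PC=2: INC 3 -> ACC=4 [depth=1]
Event 16 (EXEC): [IRQ1] PC=3: IRET -> resume MAIN at PC=2 (depth now 0) [depth=0]
Event 17 (EXEC): [MAIN] PC=2: INC 2 -> ACC=6 [depth=0]
Event 18 (EXEC): [MAIN] PC=3: NOP [depth=0]
Event 19 (INT 1): INT 1 arrives: push (MAIN, PC=4), enter IRQ1 at PC=0 (depth now 1) [depth=1]
Event 20 (INT 1): INT 1 arrives: push (IRQ1, PC=0), enter IRQ1 at PC=0 (depth now 2) [depth=2]
Event 21 (EXEC): [IRQ1] PC=0: INC 4 -> ACC=10 [depth=2]
Event 22 (EXEC): [IRQ1] PC=1: DEC 2 -> ACC=8 [depth=2]
Event 23 (EXEC): [IRQ1] PC=2: INC 3 -> ACC=11 [depth=2]
Event 24 (EXEC): [IRQ1] PC=3: IRET -> resume IRQ1 at PC=0 (depth now 1) [depth=1]
Event 25 (EXEC): [IRQ1] PC=0: INC 4 -> ACC=15 [depth=1]
Event 26 (EXEC): [IRQ1] PC=1: DEC 2 -> ACC=13 [depth=1]
Event 27 (EXEC): [IRQ1] PC=2: INC 3 -> ACC=16 [depth=1]
Event 28 (EXEC): [IRQ1] PC=3: IRET -> resume MAIN at PC=4 (depth now 0) [depth=0]
Event 29 (EXEC): [MAIN] PC=4: INC 2 -> ACC=18 [depth=0]
Event 30 (EXEC): [MAIN] PC=5: HALT [depth=0]
Max depth observed: 2

Answer: 2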